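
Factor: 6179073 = 3^1 * 103^1 * 19997^1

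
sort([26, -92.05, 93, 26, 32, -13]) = [-92.05, -13, 26, 26, 32, 93]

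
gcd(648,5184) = 648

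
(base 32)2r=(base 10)91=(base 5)331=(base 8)133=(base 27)3a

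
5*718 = 3590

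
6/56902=3/28451 ≈ 0.000105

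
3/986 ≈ 0.00304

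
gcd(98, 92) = 2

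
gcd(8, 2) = 2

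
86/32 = 43/16 ≈ 2.69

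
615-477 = 138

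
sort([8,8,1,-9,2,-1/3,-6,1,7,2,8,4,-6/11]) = [-9,-6,-6/11,-1/3,1,1,2,2,4,7,8,8,8]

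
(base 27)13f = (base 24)1a9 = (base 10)825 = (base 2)1100111001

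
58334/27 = 2160 + 14/27 ≈ 2160.52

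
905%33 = 14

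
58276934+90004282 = 148281216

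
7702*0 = 0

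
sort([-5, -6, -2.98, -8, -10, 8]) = [-10, -8, -6, -5, -2.98, 8]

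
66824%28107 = 10610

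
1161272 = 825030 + 336242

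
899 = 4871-3972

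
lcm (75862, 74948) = 6220684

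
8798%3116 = 2566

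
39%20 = 19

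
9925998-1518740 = 8407258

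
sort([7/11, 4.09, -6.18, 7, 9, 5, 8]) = [-6.18, 7/11, 4.09, 5, 7, 8, 9]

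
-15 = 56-71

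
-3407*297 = -1011879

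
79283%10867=3214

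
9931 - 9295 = 636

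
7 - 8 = -1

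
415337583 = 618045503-202707920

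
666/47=14 + 8/47 ≈ 14.17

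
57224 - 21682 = 35542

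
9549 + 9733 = 19282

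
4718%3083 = 1635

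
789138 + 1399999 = 2189137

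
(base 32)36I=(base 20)842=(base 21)796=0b110011010010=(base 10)3282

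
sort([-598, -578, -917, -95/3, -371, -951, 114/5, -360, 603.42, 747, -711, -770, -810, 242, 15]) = [-951, -917, -810, -770, -711, -598, -578, -371, -360, -95/3, 15, 114/5, 242, 603.42, 747]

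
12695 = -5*(-2539)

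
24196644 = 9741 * 2484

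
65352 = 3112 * 21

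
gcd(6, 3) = 3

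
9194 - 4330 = 4864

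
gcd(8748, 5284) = 4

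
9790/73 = 134 + 8/73 ≈ 134.11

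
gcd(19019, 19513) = 247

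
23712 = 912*26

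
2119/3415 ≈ 0.620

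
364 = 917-553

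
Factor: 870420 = 2^2 * 3^1 * 5^1 * 89^1 * 163^1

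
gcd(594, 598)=2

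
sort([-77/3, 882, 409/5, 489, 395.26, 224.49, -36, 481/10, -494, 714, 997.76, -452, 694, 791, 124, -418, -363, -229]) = [-494, -452, -418, -363, -229, -36, -77/3, 481/10, 409/5, 124, 224.49, 395.26, 489, 694, 714, 791, 882, 997.76]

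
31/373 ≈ 0.0831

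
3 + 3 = 6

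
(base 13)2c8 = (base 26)j8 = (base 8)766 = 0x1f6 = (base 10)502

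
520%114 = 64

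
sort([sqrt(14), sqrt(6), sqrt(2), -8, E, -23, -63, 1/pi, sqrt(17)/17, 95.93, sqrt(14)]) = [-63, -23, -8, sqrt(17)/17, 1/pi, sqrt(2), sqrt(6), E, sqrt(14), sqrt(14), 95.93]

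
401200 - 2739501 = -2338301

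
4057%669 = 43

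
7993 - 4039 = 3954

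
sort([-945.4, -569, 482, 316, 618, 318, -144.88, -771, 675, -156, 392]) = [-945.4, -771, -569, -156, -144.88, 316, 318, 392, 482, 618, 675]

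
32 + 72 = 104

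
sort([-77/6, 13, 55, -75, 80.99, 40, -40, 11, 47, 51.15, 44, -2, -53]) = [-75, -53, -40, -77/6, -2, 11, 13, 40, 44, 47, 51.15, 55, 80.99]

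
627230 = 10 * 62723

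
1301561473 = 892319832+409241641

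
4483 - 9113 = -4630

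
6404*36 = 230544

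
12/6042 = 2/1007 ≈ 0.00199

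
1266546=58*21837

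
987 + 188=1175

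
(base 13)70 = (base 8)133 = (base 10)91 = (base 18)51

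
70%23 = 1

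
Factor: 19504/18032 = 7^(-2)*53^1 = 53/49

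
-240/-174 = 40/29 ≈ 1.38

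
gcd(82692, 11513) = 1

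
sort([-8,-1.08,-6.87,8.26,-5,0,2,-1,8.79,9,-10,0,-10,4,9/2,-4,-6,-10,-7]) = [-10,-10,-10,-8,-7,-6.87,-6,-5,-4,-1.08,-1,0,0,2,4,9/2,8.26,8.79,9]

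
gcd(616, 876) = 4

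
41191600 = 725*56816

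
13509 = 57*237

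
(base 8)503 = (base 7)641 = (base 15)168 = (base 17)120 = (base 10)323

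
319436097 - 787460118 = -468024021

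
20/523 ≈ 0.0382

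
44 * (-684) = -30096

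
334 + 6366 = 6700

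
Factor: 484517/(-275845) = -1 * 5^(-1) * 11^1 * 17^1 * 43^(-1) * 1283^(-1) * 2591^1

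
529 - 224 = 305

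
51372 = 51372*1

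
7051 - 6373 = 678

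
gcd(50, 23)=1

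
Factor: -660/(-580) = 3^1*11^1*29^(-1) = 33/29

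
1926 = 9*214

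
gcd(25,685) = 5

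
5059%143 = 54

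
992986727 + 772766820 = 1765753547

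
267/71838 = 89/23946 ≈ 0.00372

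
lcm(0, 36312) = 0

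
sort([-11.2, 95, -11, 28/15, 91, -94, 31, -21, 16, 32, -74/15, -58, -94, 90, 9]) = [-94, -94, -58, -21, -11.2, -11, -74/15, 28/15, 9, 16, 31, 32, 90, 91, 95]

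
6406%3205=3201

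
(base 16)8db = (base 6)14255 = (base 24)3mb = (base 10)2267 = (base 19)656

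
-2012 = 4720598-4722610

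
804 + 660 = 1464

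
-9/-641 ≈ 0.0140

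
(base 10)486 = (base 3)200000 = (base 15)226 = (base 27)i0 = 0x1e6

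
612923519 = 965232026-352308507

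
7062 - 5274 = 1788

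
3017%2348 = 669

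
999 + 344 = 1343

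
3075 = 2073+1002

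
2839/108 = 26 + 31/108 ≈ 26.29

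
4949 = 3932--1017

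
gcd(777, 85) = 1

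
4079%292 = 283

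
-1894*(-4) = 7576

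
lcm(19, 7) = 133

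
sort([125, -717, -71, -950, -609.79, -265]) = [-950, -717, -609.79, -265, -71, 125]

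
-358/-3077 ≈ 0.116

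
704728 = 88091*8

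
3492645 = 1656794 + 1835851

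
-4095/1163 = -3 - 606/1163 ≈ -3.52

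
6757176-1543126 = 5214050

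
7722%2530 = 132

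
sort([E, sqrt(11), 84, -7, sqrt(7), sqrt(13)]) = [-7, sqrt(7), E, sqrt(11), sqrt(13), 84]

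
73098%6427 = 2401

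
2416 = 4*604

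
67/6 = 11 + 1/6 ≈ 11.17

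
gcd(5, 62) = 1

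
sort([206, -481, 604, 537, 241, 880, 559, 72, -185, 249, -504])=[-504, -481, -185, 72, 206, 241, 249, 537, 559, 604, 880]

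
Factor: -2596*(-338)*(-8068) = -1*2^5*11^1*13^2*59^1*2017^1 = -7079250464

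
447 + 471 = 918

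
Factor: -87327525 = -1 * 3^1 * 5^2 * 1164367^1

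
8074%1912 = 426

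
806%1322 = 806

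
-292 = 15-307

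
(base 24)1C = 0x24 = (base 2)100100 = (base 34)12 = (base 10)36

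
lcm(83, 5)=415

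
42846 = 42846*1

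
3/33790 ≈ 0.0000888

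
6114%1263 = 1062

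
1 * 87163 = 87163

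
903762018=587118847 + 316643171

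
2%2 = 0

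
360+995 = 1355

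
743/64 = 11+39/64 ≈ 11.61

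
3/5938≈0.000505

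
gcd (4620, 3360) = 420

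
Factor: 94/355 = 2^1 * 5^(-1) * 47^1 * 71^(-1)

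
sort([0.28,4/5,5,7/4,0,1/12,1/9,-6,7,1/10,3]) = [-6,0,1/12,1/10,1/9,0.28,4/5,7/4,3,5,7]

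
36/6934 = 18/3467 ≈ 0.00519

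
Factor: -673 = -1*673^1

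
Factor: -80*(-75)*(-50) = -1*2^5*3^1*5^5 = -300000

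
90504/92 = 22626/23 ≈ 983.74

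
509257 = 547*931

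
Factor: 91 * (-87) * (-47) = 3^1 * 7^1 * 13^1 * 29^1 * 47^1 = 372099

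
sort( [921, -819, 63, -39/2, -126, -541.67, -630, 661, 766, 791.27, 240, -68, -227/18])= [-819, -630, -541.67, -126, -68, -39/2, -227/18, 63, 240, 661, 766, 791.27, 921]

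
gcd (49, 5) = 1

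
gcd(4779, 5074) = 59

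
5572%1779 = 235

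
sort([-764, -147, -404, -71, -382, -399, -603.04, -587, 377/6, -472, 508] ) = [-764, -603.04, -587, -472, -404, -399, -382, -147, -71, 377/6, 508] 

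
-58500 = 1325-59825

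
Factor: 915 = 3^1*5^1*61^1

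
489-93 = 396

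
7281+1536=8817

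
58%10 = 8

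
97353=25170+72183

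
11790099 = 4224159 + 7565940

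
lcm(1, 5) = 5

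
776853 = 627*1239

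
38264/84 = 455 + 11/21 ≈ 455.52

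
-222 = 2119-2341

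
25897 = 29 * 893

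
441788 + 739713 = 1181501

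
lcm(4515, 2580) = 18060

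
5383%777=721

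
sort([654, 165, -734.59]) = [-734.59, 165, 654]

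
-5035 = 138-5173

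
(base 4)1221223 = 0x1a6b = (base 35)5i8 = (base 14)2671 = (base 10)6763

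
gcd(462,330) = 66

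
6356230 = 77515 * 82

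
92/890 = 46/445 ≈ 0.103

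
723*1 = 723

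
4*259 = 1036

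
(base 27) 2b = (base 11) 5a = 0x41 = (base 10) 65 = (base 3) 2102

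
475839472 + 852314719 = 1328154191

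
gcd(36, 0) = 36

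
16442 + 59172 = 75614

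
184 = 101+83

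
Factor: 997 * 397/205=5^(-1) * 41^(-1) * 397^1 * 997^1=395809/205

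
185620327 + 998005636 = 1183625963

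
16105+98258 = 114363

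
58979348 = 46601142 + 12378206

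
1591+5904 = 7495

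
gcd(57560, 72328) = 8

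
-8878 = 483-9361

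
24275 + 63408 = 87683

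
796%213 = 157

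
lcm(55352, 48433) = 387464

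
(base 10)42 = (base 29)1d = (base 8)52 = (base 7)60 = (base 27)1f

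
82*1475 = 120950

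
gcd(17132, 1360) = 4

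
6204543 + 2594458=8799001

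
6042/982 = 3021/491 ≈ 6.15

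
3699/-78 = -1233/26 ≈ -47.42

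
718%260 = 198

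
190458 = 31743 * 6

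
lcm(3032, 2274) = 9096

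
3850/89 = 43 + 23/89 ≈ 43.26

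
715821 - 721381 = -5560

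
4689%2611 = 2078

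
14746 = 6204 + 8542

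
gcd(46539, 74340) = 9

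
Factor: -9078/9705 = -1*2^1*5^(-1)*17^1*89^1*647^(-1) = -3026/3235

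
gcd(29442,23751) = 21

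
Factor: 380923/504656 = 2^(-4) * 113^1 * 3371^1 * 31541^(-1)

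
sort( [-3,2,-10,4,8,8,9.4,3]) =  [-10,-3,2,3,4,8,8,9.4]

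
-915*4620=-4227300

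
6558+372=6930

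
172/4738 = 86/2369 ≈ 0.0363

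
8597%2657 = 626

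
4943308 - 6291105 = -1347797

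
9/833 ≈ 0.0108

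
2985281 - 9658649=-6673368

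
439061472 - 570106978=-131045506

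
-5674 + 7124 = 1450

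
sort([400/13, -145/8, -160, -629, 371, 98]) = [-629, -160, -145/8, 400/13, 98, 371]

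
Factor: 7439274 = 2^1*3^2*413293^1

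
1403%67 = 63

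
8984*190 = 1706960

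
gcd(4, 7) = 1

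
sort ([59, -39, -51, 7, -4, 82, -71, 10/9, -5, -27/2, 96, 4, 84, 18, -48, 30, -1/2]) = [-71, -51, -48, -39, -27/2, -5, -4, -1/2, 10/9, 4, 7, 18, 30, 59, 82, 84, 96]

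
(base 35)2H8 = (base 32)2VD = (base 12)1925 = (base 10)3053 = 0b101111101101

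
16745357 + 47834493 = 64579850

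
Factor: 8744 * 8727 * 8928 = 2^8 * 3^3 * 31^1 * 1093^1 * 2909^1 = 681285752064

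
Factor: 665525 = 5^2*7^1*3803^1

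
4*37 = 148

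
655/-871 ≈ -0.752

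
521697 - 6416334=-5894637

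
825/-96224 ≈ -0.00857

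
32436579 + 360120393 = 392556972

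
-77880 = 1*(-77880)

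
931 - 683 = 248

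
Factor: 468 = 2^2 * 3^2 * 13^1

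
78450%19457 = 622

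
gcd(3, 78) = 3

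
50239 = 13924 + 36315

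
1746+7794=9540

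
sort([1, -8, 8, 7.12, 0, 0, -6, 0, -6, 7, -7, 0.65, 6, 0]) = [-8, -7, -6, -6, 0, 0, 0, 0, 0.65, 1, 6, 7, 7.12, 8]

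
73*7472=545456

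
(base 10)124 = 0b1111100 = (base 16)7c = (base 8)174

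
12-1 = 11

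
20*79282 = 1585640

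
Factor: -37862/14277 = -1*2^1*3^ (-1)*11^1*1721^1*4759^ (-1)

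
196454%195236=1218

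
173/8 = 21+5/8 ≈ 21.63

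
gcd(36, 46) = 2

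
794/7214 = 397/3607 ≈ 0.110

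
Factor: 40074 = 2^1*3^1*6679^1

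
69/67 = 1 + 2/67 ≈ 1.03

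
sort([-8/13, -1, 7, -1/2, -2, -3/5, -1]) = [-2, -1, -1, -8/13, -3/5, -1/2, 7]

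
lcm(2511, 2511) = 2511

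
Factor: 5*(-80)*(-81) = 2^4*3^4*5^2 = 32400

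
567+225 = 792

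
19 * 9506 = 180614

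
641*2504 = 1605064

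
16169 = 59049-42880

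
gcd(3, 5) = 1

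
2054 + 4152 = 6206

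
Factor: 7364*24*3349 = 2^5*3^1*7^1*17^1*197^1*263^1 = 591888864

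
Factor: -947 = -1 * 947^1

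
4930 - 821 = 4109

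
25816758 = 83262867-57446109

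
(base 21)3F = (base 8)116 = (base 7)141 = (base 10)78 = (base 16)4E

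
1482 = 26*57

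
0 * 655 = 0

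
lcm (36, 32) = 288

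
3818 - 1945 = 1873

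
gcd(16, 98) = 2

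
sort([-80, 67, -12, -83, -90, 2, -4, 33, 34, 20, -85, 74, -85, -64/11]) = [-90, -85, -85, -83, -80, -12, -64/11, -4, 2, 20, 33, 34, 67, 74]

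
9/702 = 1/78 ≈ 0.0128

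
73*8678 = 633494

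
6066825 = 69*87925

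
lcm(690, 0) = 0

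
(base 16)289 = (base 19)1f3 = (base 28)n5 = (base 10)649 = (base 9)801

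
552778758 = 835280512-282501754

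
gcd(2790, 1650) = 30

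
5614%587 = 331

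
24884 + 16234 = 41118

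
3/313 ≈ 0.00958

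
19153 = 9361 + 9792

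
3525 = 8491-4966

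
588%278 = 32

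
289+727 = 1016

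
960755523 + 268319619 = 1229075142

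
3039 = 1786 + 1253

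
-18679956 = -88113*212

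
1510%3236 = 1510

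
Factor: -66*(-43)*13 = 2^1*3^1*11^1*13^1*43^1 = 36894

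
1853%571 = 140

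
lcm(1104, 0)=0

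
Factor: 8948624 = 2^4 * 107^1 * 5227^1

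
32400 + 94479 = 126879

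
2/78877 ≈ 0.0000254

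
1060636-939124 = 121512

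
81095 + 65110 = 146205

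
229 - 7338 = -7109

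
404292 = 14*28878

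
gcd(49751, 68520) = 1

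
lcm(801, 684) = 60876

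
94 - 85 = 9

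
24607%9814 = 4979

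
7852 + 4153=12005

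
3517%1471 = 575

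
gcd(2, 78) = 2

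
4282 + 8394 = 12676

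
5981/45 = 132 + 41/45 ≈ 132.91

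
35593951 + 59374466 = 94968417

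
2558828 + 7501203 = 10060031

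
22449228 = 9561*2348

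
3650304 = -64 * (-57036)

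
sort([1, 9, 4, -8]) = [-8, 1, 4, 9]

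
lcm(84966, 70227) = 6882246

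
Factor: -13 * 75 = -1 * 3^1 * 5^2 * 13^1 = -975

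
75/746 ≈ 0.101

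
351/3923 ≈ 0.0895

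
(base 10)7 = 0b111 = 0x7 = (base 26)7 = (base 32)7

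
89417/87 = 1027 + 68/87 ≈ 1027.78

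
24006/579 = 41 + 89/193 ≈ 41.46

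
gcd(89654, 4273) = 1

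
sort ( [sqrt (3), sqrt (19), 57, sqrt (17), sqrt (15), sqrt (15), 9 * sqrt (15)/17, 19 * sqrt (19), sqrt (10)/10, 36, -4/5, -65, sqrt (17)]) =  [-65, -4/5, sqrt (10)/10, sqrt (3), 9 * sqrt (15)/17, sqrt (15), sqrt (15), sqrt (17), sqrt (17), sqrt (19), 36, 57, 19 * sqrt (19)]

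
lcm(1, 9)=9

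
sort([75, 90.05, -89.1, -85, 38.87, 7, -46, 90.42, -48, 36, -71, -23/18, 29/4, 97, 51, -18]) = [-89.1, -85, -71, -48, -46, -18, -23/18, 7, 29/4, 36, 38.87, 51, 75, 90.05, 90.42, 97]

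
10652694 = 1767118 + 8885576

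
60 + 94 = 154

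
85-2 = 83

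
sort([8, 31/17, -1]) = [-1, 31/17, 8]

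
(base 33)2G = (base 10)82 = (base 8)122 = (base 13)64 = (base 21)3J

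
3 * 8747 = 26241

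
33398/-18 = -16699/9 ≈ -1855.44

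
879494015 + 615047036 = 1494541051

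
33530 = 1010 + 32520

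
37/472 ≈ 0.0784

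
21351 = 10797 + 10554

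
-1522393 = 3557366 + -5079759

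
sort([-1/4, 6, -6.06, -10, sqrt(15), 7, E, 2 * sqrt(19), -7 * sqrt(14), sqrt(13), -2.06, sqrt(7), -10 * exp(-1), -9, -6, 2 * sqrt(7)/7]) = [-7 * sqrt(14), -10, -9, -6.06, -6, -10 * exp(-1), -2.06, -1/4, 2 * sqrt(7)/7, sqrt(7), E, sqrt(13), sqrt(15), 6, 7, 2 * sqrt(19)]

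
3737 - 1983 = 1754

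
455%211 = 33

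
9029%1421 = 503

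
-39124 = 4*(-9781)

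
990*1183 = 1171170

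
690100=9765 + 680335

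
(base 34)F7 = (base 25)KH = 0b1000000101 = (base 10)517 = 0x205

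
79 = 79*1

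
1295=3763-2468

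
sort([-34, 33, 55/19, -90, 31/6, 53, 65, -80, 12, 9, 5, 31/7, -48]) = [-90, -80, -48, -34, 55/19, 31/7, 5, 31/6, 9, 12, 33, 53, 65]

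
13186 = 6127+7059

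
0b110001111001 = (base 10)3193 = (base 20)7jd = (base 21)751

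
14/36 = 7/18 ≈ 0.389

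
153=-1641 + 1794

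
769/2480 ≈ 0.310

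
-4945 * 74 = -365930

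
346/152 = 173/76 ≈ 2.28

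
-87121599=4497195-91618794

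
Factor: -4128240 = -1*2^4*3^1*5^1*103^1*167^1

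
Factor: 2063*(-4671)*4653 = -1*3^5*11^1*47^1*173^1*2063^1 = -44837578269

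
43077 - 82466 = -39389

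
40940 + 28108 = 69048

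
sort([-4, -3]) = [-4, -3]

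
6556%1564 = 300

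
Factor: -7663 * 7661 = -1 * 47^1 * 79^1 * 97^1 * 163^1 = -58706243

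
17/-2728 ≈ -0.00623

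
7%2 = 1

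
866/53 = 16 + 18/53 ≈ 16.34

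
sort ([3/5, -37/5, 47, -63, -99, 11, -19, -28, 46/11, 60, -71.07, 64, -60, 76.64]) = [-99, -71.07, -63, -60, -28, -19, -37/5, 3/5, 46/11, 11, 47, 60, 64, 76.64]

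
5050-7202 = -2152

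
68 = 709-641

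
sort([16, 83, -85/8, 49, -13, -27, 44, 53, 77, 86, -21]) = [-27, -21, -13, -85/8, 16, 44, 49, 53, 77, 83, 86]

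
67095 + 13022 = 80117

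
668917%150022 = 68829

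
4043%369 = 353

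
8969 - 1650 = 7319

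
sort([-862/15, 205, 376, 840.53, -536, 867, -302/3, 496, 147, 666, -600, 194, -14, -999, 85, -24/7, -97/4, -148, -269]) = [-999, -600, -536, -269, -148, -302/3, -862/15, -97/4, -14, -24/7, 85, 147, 194, 205, 376, 496, 666, 840.53, 867]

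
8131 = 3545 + 4586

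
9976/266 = 37 + 67/133 ≈ 37.50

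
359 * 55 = 19745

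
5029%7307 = 5029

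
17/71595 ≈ 0.000237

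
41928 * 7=293496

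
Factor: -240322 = -1 * 2^1 * 107^1 * 1123^1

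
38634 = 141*274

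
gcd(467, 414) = 1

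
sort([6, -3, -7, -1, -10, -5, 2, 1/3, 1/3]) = [-10, -7, -5, -3, -1, 1/3, 1/3, 2, 6]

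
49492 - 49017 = 475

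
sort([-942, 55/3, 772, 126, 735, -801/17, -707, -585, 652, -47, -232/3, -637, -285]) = [-942, -707, -637, -585, -285, -232/3, -801/17, -47, 55/3, 126, 652, 735, 772]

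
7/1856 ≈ 0.00377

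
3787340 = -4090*(-926)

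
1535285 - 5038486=-3503201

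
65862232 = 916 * 71902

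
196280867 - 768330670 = -572049803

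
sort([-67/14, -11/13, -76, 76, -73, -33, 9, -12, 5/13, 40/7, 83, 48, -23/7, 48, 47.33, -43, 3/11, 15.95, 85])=[-76, -73, -43, -33, -12, -67/14, -23/7, -11/13, 3/11, 5/13, 40/7, 9, 15.95, 47.33, 48, 48, 76, 83, 85]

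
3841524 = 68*56493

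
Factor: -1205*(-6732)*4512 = 2^7*3^3*5^1*11^1*17^1*47^1*241^1 = 36601614720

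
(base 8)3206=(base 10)1670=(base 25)2gk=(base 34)1f4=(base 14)874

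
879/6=146 + 1/2=146.50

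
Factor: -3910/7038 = -1*3^(-2)*5^1 = -5/9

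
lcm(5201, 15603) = 15603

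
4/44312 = 1/11078≈0.0000903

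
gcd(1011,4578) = 3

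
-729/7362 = -81/818 ≈ -0.0990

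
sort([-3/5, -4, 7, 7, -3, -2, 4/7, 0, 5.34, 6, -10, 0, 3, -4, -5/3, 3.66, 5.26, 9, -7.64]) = [-10, -7.64, -4, -4, -3, -2, -5/3, -3/5, 0, 0, 4/7, 3, 3.66, 5.26, 5.34, 6, 7, 7, 9]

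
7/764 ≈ 0.00916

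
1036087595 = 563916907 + 472170688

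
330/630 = 11/21 ≈ 0.524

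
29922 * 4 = 119688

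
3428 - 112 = 3316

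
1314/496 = 2 + 161/248 ≈ 2.65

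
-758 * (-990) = 750420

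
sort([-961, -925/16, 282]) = [-961, -925/16, 282]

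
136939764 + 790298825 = 927238589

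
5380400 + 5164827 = 10545227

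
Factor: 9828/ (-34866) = -1 * 2^1 * 3^1 * 7^1 * 149^ (-1) = -42/149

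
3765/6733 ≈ 0.559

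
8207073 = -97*(-84609)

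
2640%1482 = 1158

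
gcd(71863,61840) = 1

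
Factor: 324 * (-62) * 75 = -1 * 2^3 * 3^5 * 5^2 * 31^1 = -1506600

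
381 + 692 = 1073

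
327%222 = 105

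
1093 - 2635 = -1542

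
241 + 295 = 536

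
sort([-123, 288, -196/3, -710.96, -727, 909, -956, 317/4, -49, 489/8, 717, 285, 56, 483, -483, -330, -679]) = [-956, -727, -710.96, -679, -483, -330, -123, -196/3, -49, 56, 489/8, 317/4, 285, 288, 483, 717, 909]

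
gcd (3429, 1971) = 27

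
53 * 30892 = 1637276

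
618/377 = 1 + 241/377 ≈ 1.64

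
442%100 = 42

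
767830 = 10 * 76783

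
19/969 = 1/51≈0.0196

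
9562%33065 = 9562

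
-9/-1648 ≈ 0.00546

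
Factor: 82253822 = 2^1*7^1*5875273^1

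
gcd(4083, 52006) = 1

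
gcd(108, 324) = 108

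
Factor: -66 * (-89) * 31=2^1 * 3^1 * 11^1 * 31^1 * 89^1=182094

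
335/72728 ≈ 0.00461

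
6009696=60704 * 99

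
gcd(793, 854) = 61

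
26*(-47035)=-1222910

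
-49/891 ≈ -0.0550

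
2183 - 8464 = -6281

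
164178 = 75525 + 88653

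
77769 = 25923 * 3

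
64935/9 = 7215 = 7215.00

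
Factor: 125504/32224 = 2^1*19^(-1)*37^1 = 74/19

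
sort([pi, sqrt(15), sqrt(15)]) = [pi, sqrt(15), sqrt(15)]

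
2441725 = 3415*715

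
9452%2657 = 1481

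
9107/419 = 21+308/419 ≈ 21.74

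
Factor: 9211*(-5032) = -1*2^3*17^1*37^1*61^1*151^1 = -46349752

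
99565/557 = 178 + 419/557 ≈ 178.75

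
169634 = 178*953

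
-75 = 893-968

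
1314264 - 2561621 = -1247357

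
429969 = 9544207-9114238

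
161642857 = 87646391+73996466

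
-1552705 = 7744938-9297643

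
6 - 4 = 2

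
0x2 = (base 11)2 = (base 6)2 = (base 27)2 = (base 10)2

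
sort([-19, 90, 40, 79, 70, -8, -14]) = [-19, -14, -8, 40, 70, 79, 90]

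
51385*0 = 0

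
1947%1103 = 844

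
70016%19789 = 10649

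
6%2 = 0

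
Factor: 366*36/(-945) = -1*2^3*5^(-1)*7^(-1)*61^1 = -488/35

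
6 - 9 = -3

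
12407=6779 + 5628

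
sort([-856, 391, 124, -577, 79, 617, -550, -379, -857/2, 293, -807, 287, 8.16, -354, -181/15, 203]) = [-856, -807, -577, -550, -857/2, -379, -354, -181/15, 8.16, 79, 124, 203, 287, 293, 391, 617]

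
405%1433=405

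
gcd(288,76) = 4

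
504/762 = 84/127 ≈ 0.661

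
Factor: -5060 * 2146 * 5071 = -1 * 2^3 * 5^1 * 11^2 * 23^1 * 29^1 * 37^1 * 461^1 = -55064771960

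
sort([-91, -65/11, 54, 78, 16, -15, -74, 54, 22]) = [-91, -74, -15, -65/11, 16, 22, 54, 54, 78]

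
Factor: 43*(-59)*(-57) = 3^1*19^1*43^1*59^1 = 144609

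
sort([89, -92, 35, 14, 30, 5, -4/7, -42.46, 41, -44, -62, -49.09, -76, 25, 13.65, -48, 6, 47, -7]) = [-92, -76, -62, -49.09, -48, -44, -42.46, -7, -4/7, 5, 6, 13.65, 14, 25, 30, 35, 41, 47, 89]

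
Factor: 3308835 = 3^1*5^1*220589^1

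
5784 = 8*723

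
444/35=12+24/35 ≈ 12.69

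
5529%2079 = 1371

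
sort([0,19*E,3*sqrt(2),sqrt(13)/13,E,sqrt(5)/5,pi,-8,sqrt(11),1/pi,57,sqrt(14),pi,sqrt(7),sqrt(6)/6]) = [-8,0,sqrt(13)/13,1/pi,sqrt(6)/6,sqrt(5)/5,sqrt(7),E,pi,pi,sqrt(11),sqrt(14),3*sqrt(2),19*E,57]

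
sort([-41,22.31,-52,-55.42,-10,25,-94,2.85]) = [-94,-55.42,-52,-41,-10,2.85,22.31,25]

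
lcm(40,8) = 40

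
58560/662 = 29280/331 ≈ 88.46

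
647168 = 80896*8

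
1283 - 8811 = -7528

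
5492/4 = 1373 = 1373.00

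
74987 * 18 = 1349766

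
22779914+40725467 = 63505381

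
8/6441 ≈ 0.00124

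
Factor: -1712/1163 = -1*2^4*107^1*1163^(-1)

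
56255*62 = 3487810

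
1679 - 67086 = -65407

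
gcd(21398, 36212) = 1646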